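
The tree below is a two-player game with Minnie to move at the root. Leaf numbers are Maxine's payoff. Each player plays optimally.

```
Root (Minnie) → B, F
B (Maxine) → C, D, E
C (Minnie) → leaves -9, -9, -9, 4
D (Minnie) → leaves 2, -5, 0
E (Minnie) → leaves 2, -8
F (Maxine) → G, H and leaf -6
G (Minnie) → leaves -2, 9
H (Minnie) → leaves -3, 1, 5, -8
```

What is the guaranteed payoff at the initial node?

C (Minnie): min(-9, -9, -9, 4) = -9
D (Minnie): min(2, -5, 0) = -5
E (Minnie): min(2, -8) = -8
B (Maxine): max(-9, -5, -8) = -5
G (Minnie): min(-2, 9) = -2
H (Minnie): min(-3, 1, 5, -8) = -8
F (Maxine): max(-2, -8, -6) = -2
Root (Minnie): min(-5, -2) = -5

-5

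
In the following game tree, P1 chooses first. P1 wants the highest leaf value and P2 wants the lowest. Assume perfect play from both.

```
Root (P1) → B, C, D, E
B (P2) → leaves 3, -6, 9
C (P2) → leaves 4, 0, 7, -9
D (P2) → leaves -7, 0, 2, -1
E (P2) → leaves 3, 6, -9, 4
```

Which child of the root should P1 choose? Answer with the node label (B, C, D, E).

B

B (P2): min(3, -6, 9) = -6
C (P2): min(4, 0, 7, -9) = -9
D (P2): min(-7, 0, 2, -1) = -7
E (P2): min(3, 6, -9, 4) = -9
Root (P1): max(-6, -9, -7, -9) = -6
P1 picks the child with the highest value: B (value -6).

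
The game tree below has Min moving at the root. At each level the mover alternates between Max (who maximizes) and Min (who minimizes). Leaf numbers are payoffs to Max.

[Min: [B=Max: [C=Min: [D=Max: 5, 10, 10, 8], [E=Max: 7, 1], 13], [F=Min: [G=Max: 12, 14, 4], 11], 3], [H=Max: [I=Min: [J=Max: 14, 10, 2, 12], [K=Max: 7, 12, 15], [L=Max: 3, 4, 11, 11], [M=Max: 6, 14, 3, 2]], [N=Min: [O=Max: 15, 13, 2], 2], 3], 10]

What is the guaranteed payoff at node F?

G: max(12, 14, 4) = 14
F: min(14, 11) = 11

11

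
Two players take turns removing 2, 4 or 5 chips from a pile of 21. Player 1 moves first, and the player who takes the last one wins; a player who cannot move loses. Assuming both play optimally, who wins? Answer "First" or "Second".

Second

i:   0  1  2  3  4  5  6  7  8  9 10 11 12 13 14 15 16 17 18 19 20 21
     L  L  W  W  W  W  W  L  L  W  W  W  W  W  L  L  W  W  W  W  W  L
Position 21 is L, so the second player wins.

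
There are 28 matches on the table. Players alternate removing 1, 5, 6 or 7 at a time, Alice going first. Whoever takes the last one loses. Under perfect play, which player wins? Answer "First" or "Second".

First

Mark each pile size as W (mover wins) or L (mover loses):
i:   0  1  2  3  4  5  6  7  8  9 10 11 12 13 14 15 16 17 18 19 20 21 22 23 24 25 26 27 28
     W  L  W  L  W  L  W  W  W  W  W  W  W  L  W  L  W  L  W  W  W  W  W  W  W  L  W  L  W
Position 28 is W, so the first player wins.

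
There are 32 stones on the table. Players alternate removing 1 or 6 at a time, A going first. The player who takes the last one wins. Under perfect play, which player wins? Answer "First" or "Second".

Mark each pile size as W (mover wins) or L (mover loses):
i:   0  1  2  3  4  5  6  7  8  9 10 11 12 13 14 15 16 17 18 19 20 21 22 23 24 25 26 27 28 29 30 31 32
     L  W  L  W  L  W  W  L  W  L  W  L  W  W  L  W  L  W  L  W  W  L  W  L  W  L  W  W  L  W  L  W  L
Position 32 is L, so the second player wins.

Second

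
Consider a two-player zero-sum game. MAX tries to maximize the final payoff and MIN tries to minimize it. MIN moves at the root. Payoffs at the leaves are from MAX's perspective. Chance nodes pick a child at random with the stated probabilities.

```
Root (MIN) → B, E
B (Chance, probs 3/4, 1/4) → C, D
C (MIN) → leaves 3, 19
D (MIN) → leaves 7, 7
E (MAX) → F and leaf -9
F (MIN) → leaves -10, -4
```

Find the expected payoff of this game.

C (MIN): min(3, 19) = 3
D (MIN): min(7, 7) = 7
B (Chance): 3/4·3 + 1/4·7 = 4
F (MIN): min(-10, -4) = -10
E (MAX): max(-10, -9) = -9
Root (MIN): min(4, -9) = -9

-9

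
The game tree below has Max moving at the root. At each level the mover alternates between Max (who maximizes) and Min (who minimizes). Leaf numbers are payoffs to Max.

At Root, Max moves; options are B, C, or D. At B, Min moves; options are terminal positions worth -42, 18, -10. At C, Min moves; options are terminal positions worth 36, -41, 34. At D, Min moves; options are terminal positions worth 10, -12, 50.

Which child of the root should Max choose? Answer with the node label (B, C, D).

B (Min): min(-42, 18, -10) = -42
C (Min): min(36, -41, 34) = -41
D (Min): min(10, -12, 50) = -12
Root (Max): max(-42, -41, -12) = -12
Max picks the child with the highest value: D (value -12).

D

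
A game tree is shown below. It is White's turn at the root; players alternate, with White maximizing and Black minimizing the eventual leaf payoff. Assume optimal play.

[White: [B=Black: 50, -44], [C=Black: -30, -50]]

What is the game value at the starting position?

B (Black): min(50, -44) = -44
C (Black): min(-30, -50) = -50
Root (White): max(-44, -50) = -44

-44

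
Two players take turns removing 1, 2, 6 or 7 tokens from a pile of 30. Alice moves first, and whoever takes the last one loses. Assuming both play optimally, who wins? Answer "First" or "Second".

i:   0  1  2  3  4  5  6  7  8  9 10 11 12 13 14 15 16 17 18 19 20 21 22 23 24 25 26 27 28 29 30
     W  L  W  W  L  W  W  W  W  L  W  W  L  W  W  W  W  L  W  W  L  W  W  W  W  L  W  W  L  W  W
Position 30 is W, so the first player wins.

First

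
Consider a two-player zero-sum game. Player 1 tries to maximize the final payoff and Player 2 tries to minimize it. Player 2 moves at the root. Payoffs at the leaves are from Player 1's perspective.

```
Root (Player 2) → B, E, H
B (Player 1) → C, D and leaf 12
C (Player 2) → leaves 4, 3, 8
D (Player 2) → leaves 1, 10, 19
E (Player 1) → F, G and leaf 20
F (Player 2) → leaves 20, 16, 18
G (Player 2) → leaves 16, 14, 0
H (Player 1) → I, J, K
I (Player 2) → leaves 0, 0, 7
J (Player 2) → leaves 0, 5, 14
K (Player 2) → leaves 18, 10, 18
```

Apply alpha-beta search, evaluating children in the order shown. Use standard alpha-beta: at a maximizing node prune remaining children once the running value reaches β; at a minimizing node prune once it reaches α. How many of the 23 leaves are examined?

15

C [α=-∞,β=+∞]: v=3
D [α=3,β=+∞]: v=1 after child 1 ≤ α → α-cutoff, skip 2
B [α=-∞,β=+∞]: v=12
F [α=-∞,β=12]: v=16
E [α=-∞,β=12]: v=16 after child 1 ≥ β → β-cutoff, skip 2
I [α=-∞,β=12]: v=0
J [α=0,β=12]: v=0 after child 1 ≤ α → α-cutoff, skip 2
K [α=0,β=12]: v=10
H [α=-∞,β=12]: v=10
Root [α=-∞,β=+∞]: v=10
Leaves evaluated: 15 of 23.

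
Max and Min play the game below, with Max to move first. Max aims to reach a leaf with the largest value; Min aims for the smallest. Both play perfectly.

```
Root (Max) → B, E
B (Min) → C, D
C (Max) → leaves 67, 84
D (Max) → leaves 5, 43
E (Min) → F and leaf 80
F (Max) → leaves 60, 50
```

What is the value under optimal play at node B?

C: max(67, 84) = 84
D: max(5, 43) = 43
B: min(84, 43) = 43

43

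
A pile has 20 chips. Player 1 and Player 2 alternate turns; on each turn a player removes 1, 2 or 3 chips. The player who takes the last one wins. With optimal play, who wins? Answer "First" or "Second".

Second

Mark each pile size as W (mover wins) or L (mover loses):
i:   0  1  2  3  4  5  6  7  8  9 10 11 12 13 14 15 16 17 18 19 20
     L  W  W  W  L  W  W  W  L  W  W  W  L  W  W  W  L  W  W  W  L
Position 20 is L, so the second player wins.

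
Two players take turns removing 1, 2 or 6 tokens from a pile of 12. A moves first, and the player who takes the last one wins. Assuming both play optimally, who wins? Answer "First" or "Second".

W/L table (W = player to move can force a win):
i:   0  1  2  3  4  5  6  7  8  9 10 11 12
     L  W  W  L  W  W  W  L  W  W  L  W  W
Position 12 is W, so the first player wins.

First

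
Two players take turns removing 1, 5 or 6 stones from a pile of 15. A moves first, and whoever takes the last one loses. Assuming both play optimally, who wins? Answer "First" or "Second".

First

Mark each pile size as W (mover wins) or L (mover loses):
i:   0  1  2  3  4  5  6  7  8  9 10 11 12 13 14 15
     W  L  W  L  W  L  W  W  W  W  W  W  L  W  L  W
Position 15 is W, so the first player wins.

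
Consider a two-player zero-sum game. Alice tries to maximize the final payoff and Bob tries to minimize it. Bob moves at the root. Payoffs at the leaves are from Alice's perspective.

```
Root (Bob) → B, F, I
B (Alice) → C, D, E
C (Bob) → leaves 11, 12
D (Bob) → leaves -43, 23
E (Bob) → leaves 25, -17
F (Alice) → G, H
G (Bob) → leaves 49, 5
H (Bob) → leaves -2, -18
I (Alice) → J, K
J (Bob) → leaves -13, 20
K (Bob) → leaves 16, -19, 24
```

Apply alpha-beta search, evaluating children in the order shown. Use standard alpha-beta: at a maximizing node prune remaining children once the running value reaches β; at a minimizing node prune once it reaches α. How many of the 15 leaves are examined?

12

C [α=-∞,β=+∞]: v=11
D [α=11,β=+∞]: v=-43 after child 1 ≤ α → α-cutoff, skip 1
E [α=11,β=+∞]: v=-17
B [α=-∞,β=+∞]: v=11
G [α=-∞,β=11]: v=5
H [α=5,β=11]: v=-2 after child 1 ≤ α → α-cutoff, skip 1
F [α=-∞,β=11]: v=5
J [α=-∞,β=5]: v=-13
K [α=-13,β=5]: v=-19 after child 2 ≤ α → α-cutoff, skip 1
I [α=-∞,β=5]: v=-13
Root [α=-∞,β=+∞]: v=-13
Leaves evaluated: 12 of 15.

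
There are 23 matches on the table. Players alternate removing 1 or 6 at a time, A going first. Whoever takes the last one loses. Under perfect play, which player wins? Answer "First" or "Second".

Positions where the player to move wins (W) vs loses (L):
i:   0  1  2  3  4  5  6  7  8  9 10 11 12 13 14 15 16 17 18 19 20 21 22 23
     W  L  W  L  W  L  W  W  L  W  L  W  L  W  W  L  W  L  W  L  W  W  L  W
Position 23 is W, so the first player wins.

First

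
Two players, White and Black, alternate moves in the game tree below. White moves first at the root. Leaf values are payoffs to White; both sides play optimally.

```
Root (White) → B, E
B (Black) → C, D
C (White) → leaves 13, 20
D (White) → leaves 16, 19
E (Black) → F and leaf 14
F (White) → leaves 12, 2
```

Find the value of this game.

C (White): max(13, 20) = 20
D (White): max(16, 19) = 19
B (Black): min(20, 19) = 19
F (White): max(12, 2) = 12
E (Black): min(12, 14) = 12
Root (White): max(19, 12) = 19

19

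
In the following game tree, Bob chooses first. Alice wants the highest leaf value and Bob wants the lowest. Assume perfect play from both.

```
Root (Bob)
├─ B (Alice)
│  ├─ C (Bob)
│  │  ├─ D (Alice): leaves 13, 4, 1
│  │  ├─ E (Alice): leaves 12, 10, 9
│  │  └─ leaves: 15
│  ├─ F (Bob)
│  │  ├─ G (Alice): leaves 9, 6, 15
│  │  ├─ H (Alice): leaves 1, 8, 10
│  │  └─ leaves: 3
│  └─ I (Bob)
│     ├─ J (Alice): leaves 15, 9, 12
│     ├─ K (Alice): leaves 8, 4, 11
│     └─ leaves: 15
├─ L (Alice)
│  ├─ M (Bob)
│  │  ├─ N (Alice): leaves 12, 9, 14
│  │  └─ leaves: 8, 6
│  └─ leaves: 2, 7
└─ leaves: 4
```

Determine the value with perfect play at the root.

4

D (Alice): max(13, 4, 1) = 13
E (Alice): max(12, 10, 9) = 12
C (Bob): min(13, 12, 15) = 12
G (Alice): max(9, 6, 15) = 15
H (Alice): max(1, 8, 10) = 10
F (Bob): min(15, 10, 3) = 3
J (Alice): max(15, 9, 12) = 15
K (Alice): max(8, 4, 11) = 11
I (Bob): min(15, 11, 15) = 11
B (Alice): max(12, 3, 11) = 12
N (Alice): max(12, 9, 14) = 14
M (Bob): min(14, 8, 6) = 6
L (Alice): max(6, 2, 7) = 7
Root (Bob): min(12, 7, 4) = 4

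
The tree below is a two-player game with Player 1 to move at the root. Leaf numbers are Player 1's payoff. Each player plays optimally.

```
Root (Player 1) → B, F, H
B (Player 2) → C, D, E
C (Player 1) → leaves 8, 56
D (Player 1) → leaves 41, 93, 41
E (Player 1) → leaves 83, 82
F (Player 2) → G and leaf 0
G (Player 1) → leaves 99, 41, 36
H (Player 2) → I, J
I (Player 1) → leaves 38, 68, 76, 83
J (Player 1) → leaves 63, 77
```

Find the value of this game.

77

C (Player 1): max(8, 56) = 56
D (Player 1): max(41, 93, 41) = 93
E (Player 1): max(83, 82) = 83
B (Player 2): min(56, 93, 83) = 56
G (Player 1): max(99, 41, 36) = 99
F (Player 2): min(99, 0) = 0
I (Player 1): max(38, 68, 76, 83) = 83
J (Player 1): max(63, 77) = 77
H (Player 2): min(83, 77) = 77
Root (Player 1): max(56, 0, 77) = 77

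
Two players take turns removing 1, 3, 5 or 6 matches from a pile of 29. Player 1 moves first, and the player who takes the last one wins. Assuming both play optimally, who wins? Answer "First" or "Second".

First

i:   0  1  2  3  4  5  6  7  8  9 10 11 12 13 14 15 16 17 18 19 20 21 22 23 24 25 26 27 28 29
     L  W  L  W  L  W  W  W  W  W  W  L  W  L  W  L  W  W  W  W  W  W  L  W  L  W  L  W  W  W
Position 29 is W, so the first player wins.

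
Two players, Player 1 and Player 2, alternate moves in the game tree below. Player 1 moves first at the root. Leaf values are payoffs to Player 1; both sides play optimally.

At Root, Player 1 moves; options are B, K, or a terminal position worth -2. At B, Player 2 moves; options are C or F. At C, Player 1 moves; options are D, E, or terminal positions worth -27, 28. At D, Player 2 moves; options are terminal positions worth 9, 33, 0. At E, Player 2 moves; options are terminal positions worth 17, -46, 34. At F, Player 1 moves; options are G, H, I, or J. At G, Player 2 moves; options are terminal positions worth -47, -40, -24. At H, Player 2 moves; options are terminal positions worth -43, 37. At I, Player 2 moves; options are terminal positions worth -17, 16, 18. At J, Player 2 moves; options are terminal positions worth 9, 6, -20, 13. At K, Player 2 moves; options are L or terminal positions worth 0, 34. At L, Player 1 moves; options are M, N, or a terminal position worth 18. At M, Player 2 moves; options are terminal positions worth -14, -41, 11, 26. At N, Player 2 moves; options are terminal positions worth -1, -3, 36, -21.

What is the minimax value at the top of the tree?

0

D (Player 2): min(9, 33, 0) = 0
E (Player 2): min(17, -46, 34) = -46
C (Player 1): max(0, -46, -27, 28) = 28
G (Player 2): min(-47, -40, -24) = -47
H (Player 2): min(-43, 37) = -43
I (Player 2): min(-17, 16, 18) = -17
J (Player 2): min(9, 6, -20, 13) = -20
F (Player 1): max(-47, -43, -17, -20) = -17
B (Player 2): min(28, -17) = -17
M (Player 2): min(-14, -41, 11, 26) = -41
N (Player 2): min(-1, -3, 36, -21) = -21
L (Player 1): max(-41, -21, 18) = 18
K (Player 2): min(18, 0, 34) = 0
Root (Player 1): max(-17, 0, -2) = 0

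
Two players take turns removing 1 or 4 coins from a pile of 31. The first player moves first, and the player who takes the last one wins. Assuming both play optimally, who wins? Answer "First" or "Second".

First

Compute winning (W) and losing (L) positions by backward induction:
i:   0  1  2  3  4  5  6  7  8  9 10 11 12 13 14 15 16 17 18 19 20 21 22 23 24 25 26 27 28 29 30 31
     L  W  L  W  W  L  W  L  W  W  L  W  L  W  W  L  W  L  W  W  L  W  L  W  W  L  W  L  W  W  L  W
Position 31 is W, so the first player wins.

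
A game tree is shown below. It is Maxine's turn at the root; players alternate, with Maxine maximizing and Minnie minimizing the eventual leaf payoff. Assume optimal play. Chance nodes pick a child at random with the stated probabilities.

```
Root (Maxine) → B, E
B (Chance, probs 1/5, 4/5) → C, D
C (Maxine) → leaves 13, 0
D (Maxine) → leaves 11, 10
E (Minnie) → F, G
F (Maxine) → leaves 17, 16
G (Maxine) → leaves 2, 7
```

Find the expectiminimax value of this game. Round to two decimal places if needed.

C (Maxine): max(13, 0) = 13
D (Maxine): max(11, 10) = 11
B (Chance): 1/5·13 + 4/5·11 = 11.4
F (Maxine): max(17, 16) = 17
G (Maxine): max(2, 7) = 7
E (Minnie): min(17, 7) = 7
Root (Maxine): max(11.4, 7) = 11.4

11.4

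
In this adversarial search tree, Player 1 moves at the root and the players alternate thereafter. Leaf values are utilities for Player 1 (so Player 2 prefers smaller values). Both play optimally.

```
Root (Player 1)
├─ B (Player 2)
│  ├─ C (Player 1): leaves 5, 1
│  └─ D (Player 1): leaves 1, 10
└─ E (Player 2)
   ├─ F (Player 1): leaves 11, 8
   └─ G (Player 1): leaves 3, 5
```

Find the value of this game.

5

C (Player 1): max(5, 1) = 5
D (Player 1): max(1, 10) = 10
B (Player 2): min(5, 10) = 5
F (Player 1): max(11, 8) = 11
G (Player 1): max(3, 5) = 5
E (Player 2): min(11, 5) = 5
Root (Player 1): max(5, 5) = 5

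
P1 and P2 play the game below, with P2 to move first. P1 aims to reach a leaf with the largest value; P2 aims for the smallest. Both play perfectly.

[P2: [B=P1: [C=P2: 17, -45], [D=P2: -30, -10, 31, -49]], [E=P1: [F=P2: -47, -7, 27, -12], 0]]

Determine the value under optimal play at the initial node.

-45

C (P2): min(17, -45) = -45
D (P2): min(-30, -10, 31, -49) = -49
B (P1): max(-45, -49) = -45
F (P2): min(-47, -7, 27, -12) = -47
E (P1): max(-47, 0) = 0
Root (P2): min(-45, 0) = -45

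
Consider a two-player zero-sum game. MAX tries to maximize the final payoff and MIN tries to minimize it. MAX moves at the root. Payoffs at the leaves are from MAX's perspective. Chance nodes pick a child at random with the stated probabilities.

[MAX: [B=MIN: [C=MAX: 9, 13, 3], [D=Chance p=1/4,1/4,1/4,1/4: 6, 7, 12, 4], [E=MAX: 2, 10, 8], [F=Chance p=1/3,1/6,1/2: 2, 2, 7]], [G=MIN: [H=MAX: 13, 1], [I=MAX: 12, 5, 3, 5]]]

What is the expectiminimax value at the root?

C (MAX): max(9, 13, 3) = 13
D (Chance): 1/4·6 + 1/4·7 + 1/4·12 + 1/4·4 = 7.25
E (MAX): max(2, 10, 8) = 10
F (Chance): 1/3·2 + 1/6·2 + 1/2·7 = 4.5
B (MIN): min(13, 7.25, 10, 4.5) = 4.5
H (MAX): max(13, 1) = 13
I (MAX): max(12, 5, 3, 5) = 12
G (MIN): min(13, 12) = 12
Root (MAX): max(4.5, 12) = 12

12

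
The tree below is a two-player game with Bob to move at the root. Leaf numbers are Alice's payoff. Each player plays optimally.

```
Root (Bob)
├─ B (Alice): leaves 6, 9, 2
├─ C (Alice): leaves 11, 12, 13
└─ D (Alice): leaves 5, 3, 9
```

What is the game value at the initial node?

9

B (Alice): max(6, 9, 2) = 9
C (Alice): max(11, 12, 13) = 13
D (Alice): max(5, 3, 9) = 9
Root (Bob): min(9, 13, 9) = 9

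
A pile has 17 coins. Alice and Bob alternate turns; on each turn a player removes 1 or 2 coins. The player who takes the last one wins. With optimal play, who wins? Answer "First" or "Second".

Compute winning (W) and losing (L) positions by backward induction:
i:   0  1  2  3  4  5  6  7  8  9 10 11 12 13 14 15 16 17
     L  W  W  L  W  W  L  W  W  L  W  W  L  W  W  L  W  W
Position 17 is W, so the first player wins.

First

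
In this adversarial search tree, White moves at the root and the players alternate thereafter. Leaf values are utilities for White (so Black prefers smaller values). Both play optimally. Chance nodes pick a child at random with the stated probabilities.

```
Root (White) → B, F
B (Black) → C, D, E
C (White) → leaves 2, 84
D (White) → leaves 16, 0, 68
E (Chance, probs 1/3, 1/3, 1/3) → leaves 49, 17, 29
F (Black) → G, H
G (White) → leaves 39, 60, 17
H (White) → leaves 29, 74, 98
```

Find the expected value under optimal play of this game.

60

C (White): max(2, 84) = 84
D (White): max(16, 0, 68) = 68
E (Chance): 1/3·49 + 1/3·17 + 1/3·29 = 31.67
B (Black): min(84, 68, 31.67) = 31.67
G (White): max(39, 60, 17) = 60
H (White): max(29, 74, 98) = 98
F (Black): min(60, 98) = 60
Root (White): max(31.67, 60) = 60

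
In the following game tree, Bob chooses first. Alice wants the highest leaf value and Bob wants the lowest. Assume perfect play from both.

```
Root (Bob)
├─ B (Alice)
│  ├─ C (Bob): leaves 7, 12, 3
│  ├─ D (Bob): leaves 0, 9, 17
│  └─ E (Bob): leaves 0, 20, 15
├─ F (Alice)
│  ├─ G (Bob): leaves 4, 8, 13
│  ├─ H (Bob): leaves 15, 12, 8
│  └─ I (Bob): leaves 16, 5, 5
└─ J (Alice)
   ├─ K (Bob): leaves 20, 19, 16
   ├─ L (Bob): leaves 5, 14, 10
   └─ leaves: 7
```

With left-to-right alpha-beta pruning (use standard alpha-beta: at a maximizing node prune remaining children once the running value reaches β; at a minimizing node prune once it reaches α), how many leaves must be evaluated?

C [α=-∞,β=+∞]: v=3
D [α=3,β=+∞]: v=0 after child 1 ≤ α → α-cutoff, skip 2
E [α=3,β=+∞]: v=0 after child 1 ≤ α → α-cutoff, skip 2
B [α=-∞,β=+∞]: v=3
G [α=-∞,β=3]: v=4
F [α=-∞,β=3]: v=4 after child 1 ≥ β → β-cutoff, skip 2
K [α=-∞,β=3]: v=16
J [α=-∞,β=3]: v=16 after child 1 ≥ β → β-cutoff, skip 2
Root [α=-∞,β=+∞]: v=3
Leaves evaluated: 11 of 25.

11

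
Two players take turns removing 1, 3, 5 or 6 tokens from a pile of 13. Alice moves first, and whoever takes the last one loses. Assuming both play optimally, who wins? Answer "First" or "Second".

Mark each pile size as W (mover wins) or L (mover loses):
i:   0  1  2  3  4  5  6  7  8  9 10 11 12 13
     W  L  W  L  W  L  W  W  W  W  W  W  L  W
Position 13 is W, so the first player wins.

First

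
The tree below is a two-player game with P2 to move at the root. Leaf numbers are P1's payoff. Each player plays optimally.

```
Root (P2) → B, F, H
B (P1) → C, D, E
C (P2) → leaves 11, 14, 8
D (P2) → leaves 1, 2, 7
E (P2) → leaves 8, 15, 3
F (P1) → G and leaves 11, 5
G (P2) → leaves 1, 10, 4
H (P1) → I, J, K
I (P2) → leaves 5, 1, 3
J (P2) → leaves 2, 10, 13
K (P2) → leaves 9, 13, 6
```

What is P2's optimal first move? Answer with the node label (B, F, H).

H

C (P2): min(11, 14, 8) = 8
D (P2): min(1, 2, 7) = 1
E (P2): min(8, 15, 3) = 3
B (P1): max(8, 1, 3) = 8
G (P2): min(1, 10, 4) = 1
F (P1): max(1, 11, 5) = 11
I (P2): min(5, 1, 3) = 1
J (P2): min(2, 10, 13) = 2
K (P2): min(9, 13, 6) = 6
H (P1): max(1, 2, 6) = 6
Root (P2): min(8, 11, 6) = 6
P2 picks the child with the lowest value: H (value 6).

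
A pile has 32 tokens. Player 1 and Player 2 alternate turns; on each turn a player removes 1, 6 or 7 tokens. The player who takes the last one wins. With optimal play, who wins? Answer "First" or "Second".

First

W/L table (W = player to move can force a win):
i:   0  1  2  3  4  5  6  7  8  9 10 11 12 13 14 15 16 17 18 19 20 21 22 23 24 25 26 27 28 29 30 31 32
     L  W  L  W  L  W  W  W  W  W  W  W  L  W  L  W  L  W  W  W  W  W  W  W  L  W  L  W  L  W  W  W  W
Position 32 is W, so the first player wins.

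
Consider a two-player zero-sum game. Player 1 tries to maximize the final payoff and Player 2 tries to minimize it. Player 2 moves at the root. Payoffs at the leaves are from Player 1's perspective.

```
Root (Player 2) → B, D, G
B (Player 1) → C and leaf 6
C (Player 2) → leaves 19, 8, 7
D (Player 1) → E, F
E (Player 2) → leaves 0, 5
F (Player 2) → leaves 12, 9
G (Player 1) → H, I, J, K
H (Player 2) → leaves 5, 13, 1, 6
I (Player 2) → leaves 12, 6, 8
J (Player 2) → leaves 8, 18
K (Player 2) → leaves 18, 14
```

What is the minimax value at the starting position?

7

C (Player 2): min(19, 8, 7) = 7
B (Player 1): max(7, 6) = 7
E (Player 2): min(0, 5) = 0
F (Player 2): min(12, 9) = 9
D (Player 1): max(0, 9) = 9
H (Player 2): min(5, 13, 1, 6) = 1
I (Player 2): min(12, 6, 8) = 6
J (Player 2): min(8, 18) = 8
K (Player 2): min(18, 14) = 14
G (Player 1): max(1, 6, 8, 14) = 14
Root (Player 2): min(7, 9, 14) = 7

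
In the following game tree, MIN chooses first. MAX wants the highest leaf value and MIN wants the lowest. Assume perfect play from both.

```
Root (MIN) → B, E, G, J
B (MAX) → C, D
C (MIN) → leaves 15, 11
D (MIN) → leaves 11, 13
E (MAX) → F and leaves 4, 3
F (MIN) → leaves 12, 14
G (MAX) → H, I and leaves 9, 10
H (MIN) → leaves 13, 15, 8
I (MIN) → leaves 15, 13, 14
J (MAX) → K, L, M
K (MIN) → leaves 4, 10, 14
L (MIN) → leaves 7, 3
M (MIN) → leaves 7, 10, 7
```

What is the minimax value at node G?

H: min(13, 15, 8) = 8
I: min(15, 13, 14) = 13
G: max(8, 13, 9, 10) = 13

13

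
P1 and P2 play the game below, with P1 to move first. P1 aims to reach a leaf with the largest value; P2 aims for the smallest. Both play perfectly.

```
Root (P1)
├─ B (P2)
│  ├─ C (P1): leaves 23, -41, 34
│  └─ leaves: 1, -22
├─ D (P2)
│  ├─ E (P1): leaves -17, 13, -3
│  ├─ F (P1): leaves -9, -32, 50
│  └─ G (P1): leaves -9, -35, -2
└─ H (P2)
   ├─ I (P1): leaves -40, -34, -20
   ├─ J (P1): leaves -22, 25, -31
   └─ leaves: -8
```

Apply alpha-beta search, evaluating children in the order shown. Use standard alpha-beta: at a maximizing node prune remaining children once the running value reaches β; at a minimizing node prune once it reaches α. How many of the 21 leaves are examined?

C [α=-∞,β=+∞]: v=34
B [α=-∞,β=+∞]: v=-22
E [α=-22,β=+∞]: v=13
F [α=-22,β=13]: v=50
G [α=-22,β=13]: v=-2
D [α=-22,β=+∞]: v=-2
I [α=-2,β=+∞]: v=-20
H [α=-2,β=+∞]: v=-20 after child 1 ≤ α → α-cutoff, skip 2
Root [α=-∞,β=+∞]: v=-2
Leaves evaluated: 17 of 21.

17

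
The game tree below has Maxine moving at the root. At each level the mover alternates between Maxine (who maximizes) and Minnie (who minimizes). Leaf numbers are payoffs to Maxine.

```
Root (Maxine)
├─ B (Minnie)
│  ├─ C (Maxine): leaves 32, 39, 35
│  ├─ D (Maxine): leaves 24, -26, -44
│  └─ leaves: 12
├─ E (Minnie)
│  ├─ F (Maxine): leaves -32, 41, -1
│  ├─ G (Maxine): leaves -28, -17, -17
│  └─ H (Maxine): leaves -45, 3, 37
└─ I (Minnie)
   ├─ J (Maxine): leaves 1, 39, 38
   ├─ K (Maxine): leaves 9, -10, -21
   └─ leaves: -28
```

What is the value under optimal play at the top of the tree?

12

C (Maxine): max(32, 39, 35) = 39
D (Maxine): max(24, -26, -44) = 24
B (Minnie): min(39, 24, 12) = 12
F (Maxine): max(-32, 41, -1) = 41
G (Maxine): max(-28, -17, -17) = -17
H (Maxine): max(-45, 3, 37) = 37
E (Minnie): min(41, -17, 37) = -17
J (Maxine): max(1, 39, 38) = 39
K (Maxine): max(9, -10, -21) = 9
I (Minnie): min(39, 9, -28) = -28
Root (Maxine): max(12, -17, -28) = 12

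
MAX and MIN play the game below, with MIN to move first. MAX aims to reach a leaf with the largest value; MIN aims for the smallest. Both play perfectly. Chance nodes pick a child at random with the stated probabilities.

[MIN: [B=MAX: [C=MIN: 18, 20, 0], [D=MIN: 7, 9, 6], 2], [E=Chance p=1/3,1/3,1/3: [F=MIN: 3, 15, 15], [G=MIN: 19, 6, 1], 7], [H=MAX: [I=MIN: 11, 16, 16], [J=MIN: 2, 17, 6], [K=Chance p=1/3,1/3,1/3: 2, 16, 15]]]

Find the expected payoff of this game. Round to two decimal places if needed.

3.67

C (MIN): min(18, 20, 0) = 0
D (MIN): min(7, 9, 6) = 6
B (MAX): max(0, 6, 2) = 6
F (MIN): min(3, 15, 15) = 3
G (MIN): min(19, 6, 1) = 1
E (Chance): 1/3·3 + 1/3·1 + 1/3·7 = 3.67
I (MIN): min(11, 16, 16) = 11
J (MIN): min(2, 17, 6) = 2
K (Chance): 1/3·2 + 1/3·16 + 1/3·15 = 11
H (MAX): max(11, 2, 11) = 11
Root (MIN): min(6, 3.67, 11) = 3.67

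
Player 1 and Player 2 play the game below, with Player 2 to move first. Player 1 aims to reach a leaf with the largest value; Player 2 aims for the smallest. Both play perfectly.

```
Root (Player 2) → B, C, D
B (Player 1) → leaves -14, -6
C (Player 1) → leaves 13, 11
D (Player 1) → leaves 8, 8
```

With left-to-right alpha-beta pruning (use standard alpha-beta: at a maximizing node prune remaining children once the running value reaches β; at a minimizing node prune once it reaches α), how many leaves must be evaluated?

4

B [α=-∞,β=+∞]: v=-6
C [α=-∞,β=-6]: v=13 after child 1 ≥ β → β-cutoff, skip 1
D [α=-∞,β=-6]: v=8 after child 1 ≥ β → β-cutoff, skip 1
Root [α=-∞,β=+∞]: v=-6
Leaves evaluated: 4 of 6.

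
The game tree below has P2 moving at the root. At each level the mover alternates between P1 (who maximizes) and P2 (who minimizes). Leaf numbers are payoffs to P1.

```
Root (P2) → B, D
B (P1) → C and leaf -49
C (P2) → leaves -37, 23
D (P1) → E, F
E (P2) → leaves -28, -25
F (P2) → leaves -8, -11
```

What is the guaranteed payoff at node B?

C: min(-37, 23) = -37
B: max(-37, -49) = -37

-37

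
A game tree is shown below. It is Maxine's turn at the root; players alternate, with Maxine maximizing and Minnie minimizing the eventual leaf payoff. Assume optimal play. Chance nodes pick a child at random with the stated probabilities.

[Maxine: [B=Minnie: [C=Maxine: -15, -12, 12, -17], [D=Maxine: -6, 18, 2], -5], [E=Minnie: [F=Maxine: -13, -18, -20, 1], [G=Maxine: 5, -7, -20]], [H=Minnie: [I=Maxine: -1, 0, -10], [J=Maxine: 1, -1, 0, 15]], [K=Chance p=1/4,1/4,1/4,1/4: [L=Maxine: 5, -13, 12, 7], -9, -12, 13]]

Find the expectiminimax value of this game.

C (Maxine): max(-15, -12, 12, -17) = 12
D (Maxine): max(-6, 18, 2) = 18
B (Minnie): min(12, 18, -5) = -5
F (Maxine): max(-13, -18, -20, 1) = 1
G (Maxine): max(5, -7, -20) = 5
E (Minnie): min(1, 5) = 1
I (Maxine): max(-1, 0, -10) = 0
J (Maxine): max(1, -1, 0, 15) = 15
H (Minnie): min(0, 15) = 0
L (Maxine): max(5, -13, 12, 7) = 12
K (Chance): 1/4·12 + 1/4·-9 + 1/4·-12 + 1/4·13 = 1
Root (Maxine): max(-5, 1, 0, 1) = 1

1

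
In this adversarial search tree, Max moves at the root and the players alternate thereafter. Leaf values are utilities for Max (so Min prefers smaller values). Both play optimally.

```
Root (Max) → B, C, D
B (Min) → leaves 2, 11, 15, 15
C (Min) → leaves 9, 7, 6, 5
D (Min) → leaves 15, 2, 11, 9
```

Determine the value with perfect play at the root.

5

B (Min): min(2, 11, 15, 15) = 2
C (Min): min(9, 7, 6, 5) = 5
D (Min): min(15, 2, 11, 9) = 2
Root (Max): max(2, 5, 2) = 5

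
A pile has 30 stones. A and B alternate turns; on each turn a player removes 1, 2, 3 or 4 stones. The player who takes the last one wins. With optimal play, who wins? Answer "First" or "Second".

Second

Compute winning (W) and losing (L) positions by backward induction:
i:   0  1  2  3  4  5  6  7  8  9 10 11 12 13 14 15 16 17 18 19 20 21 22 23 24 25 26 27 28 29 30
     L  W  W  W  W  L  W  W  W  W  L  W  W  W  W  L  W  W  W  W  L  W  W  W  W  L  W  W  W  W  L
Position 30 is L, so the second player wins.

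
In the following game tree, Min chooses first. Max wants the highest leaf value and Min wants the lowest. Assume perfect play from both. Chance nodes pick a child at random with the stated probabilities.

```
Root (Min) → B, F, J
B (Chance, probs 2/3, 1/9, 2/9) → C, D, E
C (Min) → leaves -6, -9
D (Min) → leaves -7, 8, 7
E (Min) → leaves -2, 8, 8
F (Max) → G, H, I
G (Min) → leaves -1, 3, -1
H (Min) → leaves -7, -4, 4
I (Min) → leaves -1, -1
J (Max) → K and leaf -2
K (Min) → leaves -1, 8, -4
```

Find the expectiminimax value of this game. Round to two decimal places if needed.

C (Min): min(-6, -9) = -9
D (Min): min(-7, 8, 7) = -7
E (Min): min(-2, 8, 8) = -2
B (Chance): 2/3·-9 + 1/9·-7 + 2/9·-2 = -7.22
G (Min): min(-1, 3, -1) = -1
H (Min): min(-7, -4, 4) = -7
I (Min): min(-1, -1) = -1
F (Max): max(-1, -7, -1) = -1
K (Min): min(-1, 8, -4) = -4
J (Max): max(-4, -2) = -2
Root (Min): min(-7.22, -1, -2) = -7.22

-7.22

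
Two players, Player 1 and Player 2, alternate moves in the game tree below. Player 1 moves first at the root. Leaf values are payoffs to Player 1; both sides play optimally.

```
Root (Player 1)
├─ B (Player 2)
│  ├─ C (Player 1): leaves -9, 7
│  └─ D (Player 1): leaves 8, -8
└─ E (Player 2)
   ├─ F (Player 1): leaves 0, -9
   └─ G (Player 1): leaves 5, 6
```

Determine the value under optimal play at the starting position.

C (Player 1): max(-9, 7) = 7
D (Player 1): max(8, -8) = 8
B (Player 2): min(7, 8) = 7
F (Player 1): max(0, -9) = 0
G (Player 1): max(5, 6) = 6
E (Player 2): min(0, 6) = 0
Root (Player 1): max(7, 0) = 7

7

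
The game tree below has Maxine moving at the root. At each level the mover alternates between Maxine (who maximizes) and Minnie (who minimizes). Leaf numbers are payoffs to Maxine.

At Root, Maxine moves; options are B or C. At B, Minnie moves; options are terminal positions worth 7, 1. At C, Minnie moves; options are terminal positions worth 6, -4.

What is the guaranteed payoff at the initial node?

B (Minnie): min(7, 1) = 1
C (Minnie): min(6, -4) = -4
Root (Maxine): max(1, -4) = 1

1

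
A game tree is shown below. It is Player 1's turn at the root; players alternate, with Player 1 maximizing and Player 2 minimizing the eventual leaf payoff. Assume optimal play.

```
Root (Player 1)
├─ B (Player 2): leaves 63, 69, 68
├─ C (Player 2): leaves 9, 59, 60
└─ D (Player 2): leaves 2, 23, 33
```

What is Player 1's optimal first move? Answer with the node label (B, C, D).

B (Player 2): min(63, 69, 68) = 63
C (Player 2): min(9, 59, 60) = 9
D (Player 2): min(2, 23, 33) = 2
Root (Player 1): max(63, 9, 2) = 63
Player 1 picks the child with the highest value: B (value 63).

B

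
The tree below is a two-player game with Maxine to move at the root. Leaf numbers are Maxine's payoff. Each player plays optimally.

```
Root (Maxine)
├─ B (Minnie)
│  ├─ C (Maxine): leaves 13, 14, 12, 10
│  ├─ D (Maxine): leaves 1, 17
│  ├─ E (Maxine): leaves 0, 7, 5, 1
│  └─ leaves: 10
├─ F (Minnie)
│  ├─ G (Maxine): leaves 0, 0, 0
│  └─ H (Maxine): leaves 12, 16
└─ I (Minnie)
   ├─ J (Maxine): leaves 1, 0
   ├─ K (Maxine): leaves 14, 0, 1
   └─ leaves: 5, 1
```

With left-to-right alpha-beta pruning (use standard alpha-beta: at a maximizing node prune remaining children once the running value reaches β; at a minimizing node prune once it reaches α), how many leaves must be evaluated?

C [α=-∞,β=+∞]: v=14
D [α=-∞,β=14]: v=17
E [α=-∞,β=14]: v=7
B [α=-∞,β=+∞]: v=7
G [α=7,β=+∞]: v=0
F [α=7,β=+∞]: v=0 after child 1 ≤ α → α-cutoff, skip 1
J [α=7,β=+∞]: v=1
I [α=7,β=+∞]: v=1 after child 1 ≤ α → α-cutoff, skip 3
Root [α=-∞,β=+∞]: v=7
Leaves evaluated: 16 of 23.

16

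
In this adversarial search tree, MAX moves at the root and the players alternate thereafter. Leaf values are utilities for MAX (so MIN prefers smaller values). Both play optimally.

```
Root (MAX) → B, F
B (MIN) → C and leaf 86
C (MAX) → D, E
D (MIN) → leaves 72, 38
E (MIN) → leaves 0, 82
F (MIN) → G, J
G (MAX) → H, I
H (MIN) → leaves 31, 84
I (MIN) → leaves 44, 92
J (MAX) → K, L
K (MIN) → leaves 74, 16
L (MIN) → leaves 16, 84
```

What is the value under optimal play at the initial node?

D (MIN): min(72, 38) = 38
E (MIN): min(0, 82) = 0
C (MAX): max(38, 0) = 38
B (MIN): min(38, 86) = 38
H (MIN): min(31, 84) = 31
I (MIN): min(44, 92) = 44
G (MAX): max(31, 44) = 44
K (MIN): min(74, 16) = 16
L (MIN): min(16, 84) = 16
J (MAX): max(16, 16) = 16
F (MIN): min(44, 16) = 16
Root (MAX): max(38, 16) = 38

38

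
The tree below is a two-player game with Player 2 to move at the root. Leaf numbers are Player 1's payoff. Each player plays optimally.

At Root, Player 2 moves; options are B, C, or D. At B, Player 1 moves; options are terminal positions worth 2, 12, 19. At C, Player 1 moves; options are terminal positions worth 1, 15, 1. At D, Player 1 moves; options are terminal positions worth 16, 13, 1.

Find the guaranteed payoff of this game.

B (Player 1): max(2, 12, 19) = 19
C (Player 1): max(1, 15, 1) = 15
D (Player 1): max(16, 13, 1) = 16
Root (Player 2): min(19, 15, 16) = 15

15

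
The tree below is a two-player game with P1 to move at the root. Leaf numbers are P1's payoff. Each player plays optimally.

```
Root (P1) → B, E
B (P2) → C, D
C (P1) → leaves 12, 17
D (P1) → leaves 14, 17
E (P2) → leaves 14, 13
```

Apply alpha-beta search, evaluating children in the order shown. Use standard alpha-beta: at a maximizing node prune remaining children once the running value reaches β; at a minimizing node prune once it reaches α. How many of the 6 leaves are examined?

C [α=-∞,β=+∞]: v=17
D [α=-∞,β=17]: v=17
B [α=-∞,β=+∞]: v=17
E [α=17,β=+∞]: v=14 after child 1 ≤ α → α-cutoff, skip 1
Root [α=-∞,β=+∞]: v=17
Leaves evaluated: 5 of 6.

5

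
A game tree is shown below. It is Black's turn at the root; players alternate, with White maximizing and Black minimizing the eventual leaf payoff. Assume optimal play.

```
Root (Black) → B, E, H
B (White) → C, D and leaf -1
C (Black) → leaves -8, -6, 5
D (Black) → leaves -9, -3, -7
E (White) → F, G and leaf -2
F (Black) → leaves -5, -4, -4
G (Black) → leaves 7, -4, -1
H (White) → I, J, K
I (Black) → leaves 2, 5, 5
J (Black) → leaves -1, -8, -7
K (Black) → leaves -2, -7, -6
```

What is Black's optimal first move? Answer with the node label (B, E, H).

E

C (Black): min(-8, -6, 5) = -8
D (Black): min(-9, -3, -7) = -9
B (White): max(-8, -9, -1) = -1
F (Black): min(-5, -4, -4) = -5
G (Black): min(7, -4, -1) = -4
E (White): max(-5, -4, -2) = -2
I (Black): min(2, 5, 5) = 2
J (Black): min(-1, -8, -7) = -8
K (Black): min(-2, -7, -6) = -7
H (White): max(2, -8, -7) = 2
Root (Black): min(-1, -2, 2) = -2
Black picks the child with the lowest value: E (value -2).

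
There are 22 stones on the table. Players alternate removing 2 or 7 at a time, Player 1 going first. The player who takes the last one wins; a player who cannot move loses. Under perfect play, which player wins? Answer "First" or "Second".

Second

W/L table (W = player to move can force a win):
i:   0  1  2  3  4  5  6  7  8  9 10 11 12 13 14 15 16 17 18 19 20 21 22
     L  L  W  W  L  L  W  W  W  L  L  W  W  L  L  W  W  W  L  L  W  W  L
Position 22 is L, so the second player wins.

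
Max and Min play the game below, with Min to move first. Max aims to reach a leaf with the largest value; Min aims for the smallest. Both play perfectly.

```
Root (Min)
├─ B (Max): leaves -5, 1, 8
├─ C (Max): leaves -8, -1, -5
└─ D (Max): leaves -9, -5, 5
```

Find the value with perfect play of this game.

B (Max): max(-5, 1, 8) = 8
C (Max): max(-8, -1, -5) = -1
D (Max): max(-9, -5, 5) = 5
Root (Min): min(8, -1, 5) = -1

-1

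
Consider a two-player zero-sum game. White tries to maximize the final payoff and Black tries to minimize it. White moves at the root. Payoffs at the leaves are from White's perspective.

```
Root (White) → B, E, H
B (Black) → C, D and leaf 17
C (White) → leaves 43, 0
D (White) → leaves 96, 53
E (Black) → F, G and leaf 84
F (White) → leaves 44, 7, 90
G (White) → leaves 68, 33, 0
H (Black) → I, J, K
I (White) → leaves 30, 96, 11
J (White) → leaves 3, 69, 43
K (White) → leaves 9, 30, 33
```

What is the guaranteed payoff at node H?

33

I: max(30, 96, 11) = 96
J: max(3, 69, 43) = 69
K: max(9, 30, 33) = 33
H: min(96, 69, 33) = 33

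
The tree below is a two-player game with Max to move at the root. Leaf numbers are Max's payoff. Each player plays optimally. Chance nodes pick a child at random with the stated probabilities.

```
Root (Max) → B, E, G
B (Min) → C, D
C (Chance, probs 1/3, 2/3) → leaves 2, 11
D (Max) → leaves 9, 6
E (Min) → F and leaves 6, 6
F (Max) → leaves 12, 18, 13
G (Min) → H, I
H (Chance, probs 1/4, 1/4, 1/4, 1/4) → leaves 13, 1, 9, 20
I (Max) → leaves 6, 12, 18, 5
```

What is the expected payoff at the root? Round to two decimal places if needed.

10.75

C (Chance): 1/3·2 + 2/3·11 = 8
D (Max): max(9, 6) = 9
B (Min): min(8, 9) = 8
F (Max): max(12, 18, 13) = 18
E (Min): min(18, 6, 6) = 6
H (Chance): 1/4·13 + 1/4·1 + 1/4·9 + 1/4·20 = 10.75
I (Max): max(6, 12, 18, 5) = 18
G (Min): min(10.75, 18) = 10.75
Root (Max): max(8, 6, 10.75) = 10.75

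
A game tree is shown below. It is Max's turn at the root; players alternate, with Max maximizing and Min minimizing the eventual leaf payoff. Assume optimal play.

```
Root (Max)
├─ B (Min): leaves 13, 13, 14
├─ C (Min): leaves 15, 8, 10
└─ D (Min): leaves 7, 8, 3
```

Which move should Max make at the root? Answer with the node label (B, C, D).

B (Min): min(13, 13, 14) = 13
C (Min): min(15, 8, 10) = 8
D (Min): min(7, 8, 3) = 3
Root (Max): max(13, 8, 3) = 13
Max picks the child with the highest value: B (value 13).

B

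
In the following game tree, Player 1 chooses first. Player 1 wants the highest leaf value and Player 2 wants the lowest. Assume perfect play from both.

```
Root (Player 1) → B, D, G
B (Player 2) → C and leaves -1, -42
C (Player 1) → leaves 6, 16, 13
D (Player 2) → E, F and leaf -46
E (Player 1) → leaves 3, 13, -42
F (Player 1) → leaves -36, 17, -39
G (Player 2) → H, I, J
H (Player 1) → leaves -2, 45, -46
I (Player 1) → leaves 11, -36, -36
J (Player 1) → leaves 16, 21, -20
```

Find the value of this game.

11

C (Player 1): max(6, 16, 13) = 16
B (Player 2): min(16, -1, -42) = -42
E (Player 1): max(3, 13, -42) = 13
F (Player 1): max(-36, 17, -39) = 17
D (Player 2): min(13, 17, -46) = -46
H (Player 1): max(-2, 45, -46) = 45
I (Player 1): max(11, -36, -36) = 11
J (Player 1): max(16, 21, -20) = 21
G (Player 2): min(45, 11, 21) = 11
Root (Player 1): max(-42, -46, 11) = 11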